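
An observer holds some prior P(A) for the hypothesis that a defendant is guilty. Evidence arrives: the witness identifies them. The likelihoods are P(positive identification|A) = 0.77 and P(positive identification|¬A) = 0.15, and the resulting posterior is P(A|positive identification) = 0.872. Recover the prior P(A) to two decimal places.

P(A) = 0.57

In odds form, posterior odds = prior odds × likelihood ratio, so prior odds = posterior odds ÷ LR.
Posterior odds = 0.872/(1−0.872) = 6.8125. LR = 0.77/0.15 = 5.1333.
Prior odds = 6.8125/5.1333 = 1.3271, so P(A) = 1.3271/(1+1.3271) ≈ 0.57.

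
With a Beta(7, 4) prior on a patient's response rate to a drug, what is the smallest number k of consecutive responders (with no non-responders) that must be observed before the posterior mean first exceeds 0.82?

k = 12

After k responders and 0 non-responders the posterior is Beta(7+k, 4), with mean (7+k)/(7+4+k).
Set (7+k)/(11+k) > 0.82 and solve: k > (0.82·11 − 7)/(1 − 0.82) = 11.222.
The smallest integer exceeding 11.222 is 12.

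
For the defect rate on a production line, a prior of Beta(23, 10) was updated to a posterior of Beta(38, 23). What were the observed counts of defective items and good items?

15 defective items and 13 good items

A Beta(a, b) prior with s successes and f failures in binomial data gives a Beta(a+s, b+f) posterior.
So s = 38 − 23 = 15 and f = 23 − 10 = 13.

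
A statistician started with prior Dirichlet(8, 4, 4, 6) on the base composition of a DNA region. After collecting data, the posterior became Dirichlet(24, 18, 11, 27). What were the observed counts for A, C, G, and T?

counts (16, 14, 7, 21)

For a Dirichlet(α) prior with multinomial counts c, the posterior is Dirichlet(α + c) componentwise.
Counts are posterior − prior componentwise: 24−8=16, 18−4=14, 11−4=7, 27−6=21.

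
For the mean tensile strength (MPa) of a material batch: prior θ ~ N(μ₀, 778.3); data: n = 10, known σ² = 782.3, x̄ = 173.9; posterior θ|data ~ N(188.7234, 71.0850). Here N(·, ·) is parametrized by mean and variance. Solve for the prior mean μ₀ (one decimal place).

μ₀ = 336.2

The posterior mean is a precision-weighted average: μ_n = (τ₀μ₀ + τ_data·x̄)/(τ₀+τ_data), with τ₀=1/σ₀² and τ_data=n/σ².
Here τ₀ = 1/778.3 = 0.001285 and τ_data = 10/782.3 = 0.012783, so τ_n = 0.014068.
Rearranging for μ₀: μ₀ = (μ_n·τ_n − τ_data·x̄)/τ₀ = (188.7234·0.014068 − 0.012783·173.9) / 0.001285 = 0.431997/0.001285 ≈ 336.2.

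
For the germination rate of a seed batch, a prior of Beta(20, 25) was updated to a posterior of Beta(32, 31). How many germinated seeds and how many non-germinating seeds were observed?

12 germinated seeds and 6 non-germinating seeds

Under Beta–binomial conjugacy the posterior parameters are (a+s, b+f).
Match parameters: s=32−20=12, f=31−25=6.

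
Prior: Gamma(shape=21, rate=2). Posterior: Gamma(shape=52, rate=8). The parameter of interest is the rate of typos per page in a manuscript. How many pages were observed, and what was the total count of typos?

n = 6 pages with total 31 typos

A Gamma(α, β) prior (rate parametrization) on a Poisson rate with n observations summing to S gives posterior Gamma(α+S, β+n).
Matching: Σxᵢ = 52 − 21 = 31 and n = 8 − 2 = 6.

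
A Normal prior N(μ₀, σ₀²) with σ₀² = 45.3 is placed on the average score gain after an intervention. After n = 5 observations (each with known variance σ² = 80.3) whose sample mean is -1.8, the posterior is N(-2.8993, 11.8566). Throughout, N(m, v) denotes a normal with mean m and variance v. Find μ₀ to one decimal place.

μ₀ = -6.0

With known observation variance, the Normal–Normal posterior has precision τ_n = τ₀ + n/σ² and mean μ_n = (τ₀μ₀ + (n/σ²)x̄)/τ_n.
Here τ₀ = 1/45.3 = 0.022075 and τ_data = 5/80.3 = 0.062267, so τ_n = 0.084342.
Rearranging for μ₀: μ₀ = (μ_n·τ_n − τ_data·x̄)/τ₀ = (-2.8993·0.084342 − 0.062267·-1.8) / 0.022075 = -0.132452/0.022075 ≈ -6.0.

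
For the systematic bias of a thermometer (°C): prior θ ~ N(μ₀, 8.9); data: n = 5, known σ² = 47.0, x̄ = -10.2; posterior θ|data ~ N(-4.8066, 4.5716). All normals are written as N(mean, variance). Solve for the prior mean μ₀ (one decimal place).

With known observation variance, the Normal–Normal posterior has precision τ_n = τ₀ + n/σ² and mean μ_n = (τ₀μ₀ + (n/σ²)x̄)/τ_n.
Here τ₀ = 1/8.9 = 0.112360 and τ_data = 5/47.0 = 0.106383, so τ_n = 0.218743.
Rearranging for μ₀: μ₀ = (μ_n·τ_n − τ_data·x̄)/τ₀ = (-4.8066·0.218743 − 0.106383·-10.2) / 0.112360 = 0.033696/0.112360 ≈ 0.3.

μ₀ = 0.3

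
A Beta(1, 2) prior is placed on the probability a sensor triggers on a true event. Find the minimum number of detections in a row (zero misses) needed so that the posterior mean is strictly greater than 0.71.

k = 4

After k detections and 0 misses the posterior is Beta(1+k, 2), with mean (1+k)/(1+2+k).
Set (1+k)/(3+k) > 0.71 and solve: k > (0.71·3 − 1)/(1 − 0.71) = 3.897.
The smallest integer exceeding 3.897 is 4, and checking k=4: (5)/(7) = 0.7143 > 0.71.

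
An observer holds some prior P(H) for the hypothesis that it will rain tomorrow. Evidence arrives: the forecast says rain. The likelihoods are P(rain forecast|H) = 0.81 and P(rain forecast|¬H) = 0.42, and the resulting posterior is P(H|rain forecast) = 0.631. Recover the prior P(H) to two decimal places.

P(H) = 0.47

Bayes' rule in odds form gives O(H|E) = O(H)·[P(E|H)/P(E|¬H)], hence O(H) = O(H|E)/LR.
Posterior odds = 0.631/(1−0.631) = 1.7100. LR = 0.81/0.42 = 1.9286.
Prior odds = 1.7100/1.9286 = 0.8867, so P(H) = 0.8867/(1+0.8867) ≈ 0.47.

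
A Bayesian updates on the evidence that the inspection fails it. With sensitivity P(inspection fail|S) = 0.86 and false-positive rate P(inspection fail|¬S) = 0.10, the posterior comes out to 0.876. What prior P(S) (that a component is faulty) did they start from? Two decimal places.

P(S) = 0.45

In odds form, posterior odds = prior odds × likelihood ratio, so prior odds = posterior odds ÷ LR.
Posterior odds = 0.876/(1−0.876) = 7.0645. LR = 0.86/0.10 = 8.6000.
Prior odds = 7.0645/8.6000 = 0.8215, so P(S) = 0.8215/(1+0.8215) ≈ 0.45.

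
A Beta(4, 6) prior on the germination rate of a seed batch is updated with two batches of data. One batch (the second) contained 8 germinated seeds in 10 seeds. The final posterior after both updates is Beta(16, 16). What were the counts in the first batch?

4 germinated seeds and 8 non-germinating seeds

Sequential conjugate updates are equivalent to a single update on the pooled data, so total successes = posterior α − prior α and total failures = posterior β − prior β.
Total across both batches: 16−4=12 germinated seeds, 16−6=10 non-germinating seeds.
Subtract the second batch: 12−8=4 germinated seeds and 10−2=8 non-germinating seeds.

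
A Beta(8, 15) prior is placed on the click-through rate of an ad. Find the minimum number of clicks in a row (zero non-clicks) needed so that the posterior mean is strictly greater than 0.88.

k = 103

After k clicks and 0 non-clicks the posterior is Beta(8+k, 15), with mean (8+k)/(8+15+k).
Set (8+k)/(23+k) > 0.88 and solve: k > (0.88·23 − 8)/(1 − 0.88) = 102.000.
The smallest integer exceeding 102.000 is 103, and checking k=103: (111)/(126) = 0.8810 > 0.88.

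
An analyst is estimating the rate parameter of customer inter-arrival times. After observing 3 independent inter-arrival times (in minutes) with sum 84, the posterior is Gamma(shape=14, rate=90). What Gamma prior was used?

Gamma(shape=11, rate=6)

For an exponential likelihood with a Gamma(α, β) prior on the rate, n observations with total T give posterior Gamma(α+n, β+T).
So α = 14 − 3 = 11 and β = 90 − 84 = 6.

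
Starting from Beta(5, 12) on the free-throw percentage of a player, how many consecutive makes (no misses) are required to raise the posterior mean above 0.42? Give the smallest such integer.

After k makes and 0 misses the posterior is Beta(5+k, 12), with mean (5+k)/(5+12+k).
Set (5+k)/(17+k) > 0.42 and solve: k > (0.42·17 − 5)/(1 − 0.42) = 3.690.
The smallest integer exceeding 3.690 is 4.

k = 4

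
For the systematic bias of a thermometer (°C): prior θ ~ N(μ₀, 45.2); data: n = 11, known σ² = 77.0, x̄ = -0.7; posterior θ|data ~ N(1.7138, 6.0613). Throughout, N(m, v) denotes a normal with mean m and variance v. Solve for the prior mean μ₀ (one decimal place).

μ₀ = 17.3

The posterior mean is a precision-weighted average: μ_n = (τ₀μ₀ + τ_data·x̄)/(τ₀+τ_data), with τ₀=1/σ₀² and τ_data=n/σ².
Here τ₀ = 1/45.2 = 0.022124 and τ_data = 11/77.0 = 0.142857, so τ_n = 0.164981.
Rearranging for μ₀: μ₀ = (μ_n·τ_n − τ_data·x̄)/τ₀ = (1.7138·0.164981 − 0.142857·-0.7) / 0.022124 = 0.382744/0.022124 ≈ 17.3.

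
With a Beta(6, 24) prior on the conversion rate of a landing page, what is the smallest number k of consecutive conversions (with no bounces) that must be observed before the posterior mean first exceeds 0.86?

After k conversions and 0 bounces the posterior is Beta(6+k, 24), with mean (6+k)/(6+24+k).
Set (6+k)/(30+k) > 0.86 and solve: k > (0.86·30 − 6)/(1 − 0.86) = 141.429.
The smallest integer exceeding 141.429 is 142.

k = 142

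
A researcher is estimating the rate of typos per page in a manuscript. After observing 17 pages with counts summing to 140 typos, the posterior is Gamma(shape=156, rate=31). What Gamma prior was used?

Gamma(shape=16, rate=14)

Gamma–Poisson conjugacy: posterior shape = α + Σxᵢ, posterior rate = β + n.
So α = 156 − 140 = 16 and β = 31 − 17 = 14.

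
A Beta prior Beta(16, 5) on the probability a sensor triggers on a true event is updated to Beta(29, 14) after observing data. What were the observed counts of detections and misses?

A Beta(a, b) prior with s successes and f failures in binomial data gives a Beta(a+s, b+f) posterior.
Match parameters: s=29−16=13, f=14−5=9.

13 detections and 9 misses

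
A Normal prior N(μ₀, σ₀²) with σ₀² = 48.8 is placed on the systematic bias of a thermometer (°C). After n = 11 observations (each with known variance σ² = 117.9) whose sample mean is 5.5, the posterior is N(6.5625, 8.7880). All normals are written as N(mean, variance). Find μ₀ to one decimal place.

With known observation variance, the Normal–Normal posterior has precision τ_n = τ₀ + n/σ² and mean μ_n = (τ₀μ₀ + (n/σ²)x̄)/τ_n.
Here τ₀ = 1/48.8 = 0.020492 and τ_data = 11/117.9 = 0.093299, so τ_n = 0.113791.
Rearranging for μ₀: μ₀ = (μ_n·τ_n − τ_data·x̄)/τ₀ = (6.5625·0.113791 − 0.093299·5.5) / 0.020492 = 0.233609/0.020492 ≈ 11.4.

μ₀ = 11.4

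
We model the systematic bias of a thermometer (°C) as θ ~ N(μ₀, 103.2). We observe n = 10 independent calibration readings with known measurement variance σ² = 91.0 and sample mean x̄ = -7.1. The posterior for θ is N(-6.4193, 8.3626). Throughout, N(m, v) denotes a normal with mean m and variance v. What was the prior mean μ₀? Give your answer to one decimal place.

With known observation variance, the Normal–Normal posterior has precision τ_n = τ₀ + n/σ² and mean μ_n = (τ₀μ₀ + (n/σ²)x̄)/τ_n.
Here τ₀ = 1/103.2 = 0.009690 and τ_data = 10/91.0 = 0.109890, so τ_n = 0.119580.
Rearranging for μ₀: μ₀ = (μ_n·τ_n − τ_data·x̄)/τ₀ = (-6.4193·0.119580 − 0.109890·-7.1) / 0.009690 = 0.012599/0.009690 ≈ 1.3.

μ₀ = 1.3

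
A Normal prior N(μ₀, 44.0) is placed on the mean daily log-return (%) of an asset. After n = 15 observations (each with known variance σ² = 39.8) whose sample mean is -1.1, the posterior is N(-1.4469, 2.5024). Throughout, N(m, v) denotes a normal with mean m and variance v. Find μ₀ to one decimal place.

μ₀ = -7.2

The posterior mean is a precision-weighted average: μ_n = (τ₀μ₀ + τ_data·x̄)/(τ₀+τ_data), with τ₀=1/σ₀² and τ_data=n/σ².
Here τ₀ = 1/44.0 = 0.022727 and τ_data = 15/39.8 = 0.376884, so τ_n = 0.399611.
Rearranging for μ₀: μ₀ = (μ_n·τ_n − τ_data·x̄)/τ₀ = (-1.4469·0.399611 − 0.376884·-1.1) / 0.022727 = -0.163625/0.022727 ≈ -7.2.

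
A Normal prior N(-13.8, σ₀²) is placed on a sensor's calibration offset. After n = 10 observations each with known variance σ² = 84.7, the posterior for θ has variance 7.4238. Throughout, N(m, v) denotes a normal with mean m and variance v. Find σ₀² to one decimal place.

σ₀² = 60.1

For the Normal–Normal model with known σ², precisions add: τ_n = τ₀ + n/σ².
So 1/σ₀² = 1/7.4238 − 10/84.7 = 0.134702 − 0.118064 = 0.016638.
Hence σ₀² = 1/0.016638 ≈ 60.1.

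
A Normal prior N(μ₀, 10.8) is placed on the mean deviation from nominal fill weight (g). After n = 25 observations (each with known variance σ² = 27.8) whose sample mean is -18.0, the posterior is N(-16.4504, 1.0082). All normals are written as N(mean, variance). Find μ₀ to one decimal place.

μ₀ = -1.4

The posterior mean is a precision-weighted average: μ_n = (τ₀μ₀ + τ_data·x̄)/(τ₀+τ_data), with τ₀=1/σ₀² and τ_data=n/σ².
Here τ₀ = 1/10.8 = 0.092593 and τ_data = 25/27.8 = 0.899281, so τ_n = 0.991874.
Rearranging for μ₀: μ₀ = (μ_n·τ_n − τ_data·x̄)/τ₀ = (-16.4504·0.991874 − 0.899281·-18.0) / 0.092593 = -0.129666/0.092593 ≈ -1.4.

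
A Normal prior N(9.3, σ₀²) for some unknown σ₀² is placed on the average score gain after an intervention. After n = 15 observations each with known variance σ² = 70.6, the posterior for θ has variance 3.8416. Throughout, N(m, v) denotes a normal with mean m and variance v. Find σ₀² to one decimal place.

σ₀² = 20.9

Posterior precision equals prior precision plus data precision: 1/σ_n² = 1/σ₀² + n/σ².
So 1/σ₀² = 1/3.8416 − 15/70.6 = 0.260308 − 0.212465 = 0.047843.
Hence σ₀² = 1/0.047843 ≈ 20.9.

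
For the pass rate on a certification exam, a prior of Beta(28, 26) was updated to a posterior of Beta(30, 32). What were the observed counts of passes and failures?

Under Beta–binomial conjugacy the posterior parameters are (a+s, b+f).
Match parameters: s=30−28=2, f=32−26=6.

2 passes and 6 failures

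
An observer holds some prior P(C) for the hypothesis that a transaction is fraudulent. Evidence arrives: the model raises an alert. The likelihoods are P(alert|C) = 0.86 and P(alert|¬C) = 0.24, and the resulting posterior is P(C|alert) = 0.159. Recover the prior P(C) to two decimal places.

P(C) = 0.05

Bayes' rule in odds form gives O(C|E) = O(C)·[P(E|C)/P(E|¬C)], hence O(C) = O(C|E)/LR.
Posterior odds = 0.159/(1−0.159) = 0.1891. LR = 0.86/0.24 = 3.5833.
Prior odds = 0.1891/3.5833 = 0.0528, so P(C) = 0.0528/(1+0.0528) ≈ 0.05.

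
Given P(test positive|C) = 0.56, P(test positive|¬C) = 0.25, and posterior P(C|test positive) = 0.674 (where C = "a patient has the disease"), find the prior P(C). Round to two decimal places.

In odds form, posterior odds = prior odds × likelihood ratio, so prior odds = posterior odds ÷ LR.
Posterior odds = 0.674/(1−0.674) = 2.0675. LR = 0.56/0.25 = 2.2400.
Prior odds = 2.0675/2.2400 = 0.9230, so P(C) = 0.9230/(1+0.9230) ≈ 0.48.

P(C) = 0.48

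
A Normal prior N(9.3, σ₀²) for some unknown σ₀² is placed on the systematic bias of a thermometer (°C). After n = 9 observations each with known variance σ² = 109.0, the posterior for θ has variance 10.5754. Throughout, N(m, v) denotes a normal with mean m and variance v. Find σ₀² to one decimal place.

For the Normal–Normal model with known σ², precisions add: τ_n = τ₀ + n/σ².
So 1/σ₀² = 1/10.5754 − 9/109.0 = 0.094559 − 0.082569 = 0.011990.
Hence σ₀² = 1/0.011990 ≈ 83.4.

σ₀² = 83.4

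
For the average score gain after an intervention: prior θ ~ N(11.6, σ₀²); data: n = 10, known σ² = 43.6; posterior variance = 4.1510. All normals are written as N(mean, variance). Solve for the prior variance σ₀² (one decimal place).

Posterior precision equals prior precision plus data precision: 1/σ_n² = 1/σ₀² + n/σ².
So 1/σ₀² = 1/4.1510 − 10/43.6 = 0.240906 − 0.229358 = 0.011548.
Hence σ₀² = 1/0.011548 ≈ 86.6.

σ₀² = 86.6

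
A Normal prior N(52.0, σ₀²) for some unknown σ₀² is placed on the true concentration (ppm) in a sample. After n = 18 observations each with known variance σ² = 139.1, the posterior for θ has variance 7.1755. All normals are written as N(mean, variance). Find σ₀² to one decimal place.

Posterior precision equals prior precision plus data precision: 1/σ_n² = 1/σ₀² + n/σ².
So 1/σ₀² = 1/7.1755 − 18/139.1 = 0.139363 − 0.129403 = 0.009960.
Hence σ₀² = 1/0.009960 ≈ 100.4.

σ₀² = 100.4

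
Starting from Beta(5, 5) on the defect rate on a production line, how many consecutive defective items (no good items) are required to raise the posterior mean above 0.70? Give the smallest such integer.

After k defective items and 0 good items the posterior is Beta(5+k, 5), with mean (5+k)/(5+5+k).
Set (5+k)/(10+k) > 0.70 and solve: k > (0.70·10 − 5)/(1 − 0.70) = 6.667.
The smallest integer exceeding 6.667 is 7.

k = 7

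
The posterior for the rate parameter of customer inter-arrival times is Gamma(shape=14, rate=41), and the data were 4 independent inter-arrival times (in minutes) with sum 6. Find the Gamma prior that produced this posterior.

For an exponential likelihood with a Gamma(α, β) prior on the rate, n observations with total T give posterior Gamma(α+n, β+T).
So α = 14 − 4 = 10 and β = 41 − 6 = 35.

Gamma(shape=10, rate=35)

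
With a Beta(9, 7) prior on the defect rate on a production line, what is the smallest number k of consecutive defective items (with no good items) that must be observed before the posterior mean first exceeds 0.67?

k = 6

After k defective items and 0 good items the posterior is Beta(9+k, 7), with mean (9+k)/(9+7+k).
Set (9+k)/(16+k) > 0.67 and solve: k > (0.67·16 − 9)/(1 − 0.67) = 5.212.
The smallest integer exceeding 5.212 is 6, and checking k=6: (15)/(22) = 0.6818 > 0.67.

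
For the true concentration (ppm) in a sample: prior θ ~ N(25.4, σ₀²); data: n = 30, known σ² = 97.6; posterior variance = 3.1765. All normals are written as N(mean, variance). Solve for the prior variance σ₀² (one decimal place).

Posterior precision equals prior precision plus data precision: 1/σ_n² = 1/σ₀² + n/σ².
So 1/σ₀² = 1/3.1765 − 30/97.6 = 0.314812 − 0.307377 = 0.007435.
Hence σ₀² = 1/0.007435 ≈ 134.5.

σ₀² = 134.5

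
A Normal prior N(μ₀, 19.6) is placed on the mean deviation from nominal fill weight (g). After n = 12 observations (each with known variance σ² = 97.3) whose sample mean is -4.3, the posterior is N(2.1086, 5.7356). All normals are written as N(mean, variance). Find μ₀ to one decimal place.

The posterior mean is a precision-weighted average: μ_n = (τ₀μ₀ + τ_data·x̄)/(τ₀+τ_data), with τ₀=1/σ₀² and τ_data=n/σ².
Here τ₀ = 1/19.6 = 0.051020 and τ_data = 12/97.3 = 0.123330, so τ_n = 0.174350.
Rearranging for μ₀: μ₀ = (μ_n·τ_n − τ_data·x̄)/τ₀ = (2.1086·0.174350 − 0.123330·-4.3) / 0.051020 = 0.897953/0.051020 ≈ 17.6.

μ₀ = 17.6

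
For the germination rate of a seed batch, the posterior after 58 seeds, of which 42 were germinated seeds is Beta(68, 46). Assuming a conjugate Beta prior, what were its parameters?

Under Beta–binomial conjugacy the posterior parameters are (α+s, β+f).
Subtract the data counts: 68−42=26, 46−16=30.

Beta(26, 30)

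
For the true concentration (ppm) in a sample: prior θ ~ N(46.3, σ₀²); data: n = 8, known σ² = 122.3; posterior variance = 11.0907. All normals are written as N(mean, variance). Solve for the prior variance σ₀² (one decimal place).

Posterior precision equals prior precision plus data precision: 1/σ_n² = 1/σ₀² + n/σ².
So 1/σ₀² = 1/11.0907 − 8/122.3 = 0.090166 − 0.065413 = 0.024753.
Hence σ₀² = 1/0.024753 ≈ 40.4.

σ₀² = 40.4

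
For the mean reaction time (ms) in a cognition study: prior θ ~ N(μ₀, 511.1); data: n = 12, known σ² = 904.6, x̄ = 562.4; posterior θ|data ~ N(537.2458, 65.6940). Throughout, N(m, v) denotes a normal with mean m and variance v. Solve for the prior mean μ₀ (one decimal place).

The posterior mean is a precision-weighted average: μ_n = (τ₀μ₀ + τ_data·x̄)/(τ₀+τ_data), with τ₀=1/σ₀² and τ_data=n/σ².
Here τ₀ = 1/511.1 = 0.001957 and τ_data = 12/904.6 = 0.013266, so τ_n = 0.015223.
Rearranging for μ₀: μ₀ = (μ_n·τ_n − τ_data·x̄)/τ₀ = (537.2458·0.015223 − 0.013266·562.4) / 0.001957 = 0.717694/0.001957 ≈ 366.7.

μ₀ = 366.7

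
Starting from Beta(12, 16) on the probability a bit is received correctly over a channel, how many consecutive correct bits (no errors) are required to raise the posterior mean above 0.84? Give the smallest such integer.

After k correct bits and 0 errors the posterior is Beta(12+k, 16), with mean (12+k)/(12+16+k).
Set (12+k)/(28+k) > 0.84 and solve: k > (0.84·28 − 12)/(1 − 0.84) = 72.000.
The smallest integer exceeding 72.000 is 73, and checking k=73: (85)/(101) = 0.8416 > 0.84.

k = 73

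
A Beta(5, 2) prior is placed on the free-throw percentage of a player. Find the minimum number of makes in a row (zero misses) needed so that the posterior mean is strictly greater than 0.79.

After k makes and 0 misses the posterior is Beta(5+k, 2), with mean (5+k)/(5+2+k).
Set (5+k)/(7+k) > 0.79 and solve: k > (0.79·7 − 5)/(1 − 0.79) = 2.524.
The smallest integer exceeding 2.524 is 3, and checking k=3: (8)/(10) = 0.8000 > 0.79.

k = 3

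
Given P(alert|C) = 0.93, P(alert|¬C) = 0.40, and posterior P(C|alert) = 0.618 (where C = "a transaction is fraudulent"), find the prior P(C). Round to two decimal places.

In odds form, posterior odds = prior odds × likelihood ratio, so prior odds = posterior odds ÷ LR.
Posterior odds = 0.618/(1−0.618) = 1.6178. LR = 0.93/0.40 = 2.3250.
Prior odds = 1.6178/2.3250 = 0.6958, so P(C) = 0.6958/(1+0.6958) ≈ 0.41.

P(C) = 0.41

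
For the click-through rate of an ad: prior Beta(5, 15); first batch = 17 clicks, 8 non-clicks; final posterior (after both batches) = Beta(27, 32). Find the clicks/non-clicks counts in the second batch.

Sequential conjugate updates are equivalent to a single update on the pooled data, so total successes = posterior α − prior α and total failures = posterior β − prior β.
Total across both batches: 27−5=22 clicks, 32−15=17 non-clicks.
Subtract the first batch: 22−17=5 clicks and 17−8=9 non-clicks.

5 clicks and 9 non-clicks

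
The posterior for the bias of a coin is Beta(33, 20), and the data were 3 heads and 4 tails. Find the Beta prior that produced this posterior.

Beta(30, 16)

Beta is conjugate to the binomial likelihood: posterior = Beta(a+s, b+f).
Subtract the data counts: 33−3=30, 20−4=16.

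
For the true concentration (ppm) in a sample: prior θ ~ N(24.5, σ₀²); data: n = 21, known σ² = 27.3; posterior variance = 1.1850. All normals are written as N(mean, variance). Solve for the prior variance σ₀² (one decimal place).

σ₀² = 13.4

Posterior precision equals prior precision plus data precision: 1/σ_n² = 1/σ₀² + n/σ².
So 1/σ₀² = 1/1.1850 − 21/27.3 = 0.843882 − 0.769231 = 0.074651.
Hence σ₀² = 1/0.074651 ≈ 13.4.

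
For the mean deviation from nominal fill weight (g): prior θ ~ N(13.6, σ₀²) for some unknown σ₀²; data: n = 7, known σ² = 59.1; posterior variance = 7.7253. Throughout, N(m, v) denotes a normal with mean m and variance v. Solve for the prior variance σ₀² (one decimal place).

σ₀² = 90.9

For the Normal–Normal model with known σ², precisions add: τ_n = τ₀ + n/σ².
So 1/σ₀² = 1/7.7253 − 7/59.1 = 0.129445 − 0.118443 = 0.011002.
Hence σ₀² = 1/0.011002 ≈ 90.9.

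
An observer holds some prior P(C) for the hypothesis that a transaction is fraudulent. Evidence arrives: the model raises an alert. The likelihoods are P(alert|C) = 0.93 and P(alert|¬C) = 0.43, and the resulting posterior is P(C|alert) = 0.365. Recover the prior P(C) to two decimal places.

Bayes' rule in odds form gives O(C|E) = O(C)·[P(E|C)/P(E|¬C)], hence O(C) = O(C|E)/LR.
Posterior odds = 0.365/(1−0.365) = 0.5748. LR = 0.93/0.43 = 2.1628.
Prior odds = 0.5748/2.1628 = 0.2658, so P(C) = 0.2658/(1+0.2658) ≈ 0.21.

P(C) = 0.21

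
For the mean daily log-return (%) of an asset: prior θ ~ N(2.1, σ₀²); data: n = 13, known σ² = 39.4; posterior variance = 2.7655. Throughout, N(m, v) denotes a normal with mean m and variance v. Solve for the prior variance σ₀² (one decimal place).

σ₀² = 31.6

Posterior precision equals prior precision plus data precision: 1/σ_n² = 1/σ₀² + n/σ².
So 1/σ₀² = 1/2.7655 − 13/39.4 = 0.361598 − 0.329949 = 0.031649.
Hence σ₀² = 1/0.031649 ≈ 31.6.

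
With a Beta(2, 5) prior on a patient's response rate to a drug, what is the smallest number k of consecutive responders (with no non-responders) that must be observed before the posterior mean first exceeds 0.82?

After k responders and 0 non-responders the posterior is Beta(2+k, 5), with mean (2+k)/(2+5+k).
Set (2+k)/(7+k) > 0.82 and solve: k > (0.82·7 − 2)/(1 − 0.82) = 20.778.
The smallest integer exceeding 20.778 is 21.

k = 21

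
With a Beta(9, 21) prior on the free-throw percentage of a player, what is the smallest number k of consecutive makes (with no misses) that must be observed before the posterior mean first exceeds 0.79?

k = 71

After k makes and 0 misses the posterior is Beta(9+k, 21), with mean (9+k)/(9+21+k).
Set (9+k)/(30+k) > 0.79 and solve: k > (0.79·30 − 9)/(1 − 0.79) = 70.000.
The smallest integer exceeding 70.000 is 71.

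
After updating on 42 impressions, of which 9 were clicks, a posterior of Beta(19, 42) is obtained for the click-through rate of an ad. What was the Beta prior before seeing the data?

Beta is conjugate to the binomial likelihood: posterior = Beta(a+s, b+f).
So a = 19 − 9 = 10 and b = 42 − 33 = 9.

Beta(10, 9)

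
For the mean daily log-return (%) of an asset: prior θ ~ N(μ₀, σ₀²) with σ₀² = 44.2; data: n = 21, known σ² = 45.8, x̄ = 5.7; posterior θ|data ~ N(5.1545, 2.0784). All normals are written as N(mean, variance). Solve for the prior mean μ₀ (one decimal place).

μ₀ = -5.9

The posterior mean is a precision-weighted average: μ_n = (τ₀μ₀ + τ_data·x̄)/(τ₀+τ_data), with τ₀=1/σ₀² and τ_data=n/σ².
Here τ₀ = 1/44.2 = 0.022624 and τ_data = 21/45.8 = 0.458515, so τ_n = 0.481139.
Rearranging for μ₀: μ₀ = (μ_n·τ_n − τ_data·x̄)/τ₀ = (5.1545·0.481139 − 0.458515·5.7) / 0.022624 = -0.133505/0.022624 ≈ -5.9.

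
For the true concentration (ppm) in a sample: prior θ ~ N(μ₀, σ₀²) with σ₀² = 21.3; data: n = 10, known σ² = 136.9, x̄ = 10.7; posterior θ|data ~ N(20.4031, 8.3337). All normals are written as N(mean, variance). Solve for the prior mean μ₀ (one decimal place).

μ₀ = 35.5

The posterior mean is a precision-weighted average: μ_n = (τ₀μ₀ + τ_data·x̄)/(τ₀+τ_data), with τ₀=1/σ₀² and τ_data=n/σ².
Here τ₀ = 1/21.3 = 0.046948 and τ_data = 10/136.9 = 0.073046, so τ_n = 0.119994.
Rearranging for μ₀: μ₀ = (μ_n·τ_n − τ_data·x̄)/τ₀ = (20.4031·0.119994 − 0.073046·10.7) / 0.046948 = 1.666657/0.046948 ≈ 35.5.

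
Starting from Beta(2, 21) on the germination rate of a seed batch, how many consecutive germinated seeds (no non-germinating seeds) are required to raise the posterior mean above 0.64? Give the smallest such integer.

After k germinated seeds and 0 non-germinating seeds the posterior is Beta(2+k, 21), with mean (2+k)/(2+21+k).
Set (2+k)/(23+k) > 0.64 and solve: k > (0.64·23 − 2)/(1 − 0.64) = 35.333.
The smallest integer exceeding 35.333 is 36, and checking k=36: (38)/(59) = 0.6441 > 0.64.

k = 36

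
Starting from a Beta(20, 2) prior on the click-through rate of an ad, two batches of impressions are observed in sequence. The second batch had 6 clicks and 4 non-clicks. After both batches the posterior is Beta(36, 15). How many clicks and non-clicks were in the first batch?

Because Beta–binomial updating is additive in the counts, the combined data contributed (α_post−α_prior, β_post−β_prior) successes and failures.
Total across both batches: 36−20=16 clicks, 15−2=13 non-clicks.
Subtract the second batch: 16−6=10 clicks and 13−4=9 non-clicks.

10 clicks and 9 non-clicks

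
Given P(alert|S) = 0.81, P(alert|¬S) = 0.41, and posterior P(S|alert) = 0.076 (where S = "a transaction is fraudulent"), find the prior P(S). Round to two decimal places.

P(S) = 0.04

Bayes' rule in odds form gives O(S|E) = O(S)·[P(E|S)/P(E|¬S)], hence O(S) = O(S|E)/LR.
Posterior odds = 0.076/(1−0.076) = 0.0823. LR = 0.81/0.41 = 1.9756.
Prior odds = 0.0823/1.9756 = 0.0417, so P(S) = 0.0417/(1+0.0417) ≈ 0.04.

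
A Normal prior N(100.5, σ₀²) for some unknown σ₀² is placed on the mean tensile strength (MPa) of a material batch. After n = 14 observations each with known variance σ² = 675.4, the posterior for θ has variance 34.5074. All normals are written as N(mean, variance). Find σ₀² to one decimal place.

Posterior precision equals prior precision plus data precision: 1/σ_n² = 1/σ₀² + n/σ².
So 1/σ₀² = 1/34.5074 − 14/675.4 = 0.028979 − 0.020728 = 0.008251.
Hence σ₀² = 1/0.008251 ≈ 121.2.

σ₀² = 121.2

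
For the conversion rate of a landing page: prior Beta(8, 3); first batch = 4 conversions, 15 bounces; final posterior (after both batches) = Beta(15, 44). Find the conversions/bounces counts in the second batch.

3 conversions and 26 bounces

Because Beta–binomial updating is additive in the counts, the combined data contributed (α_post−α_prior, β_post−β_prior) successes and failures.
Total across both batches: 15−8=7 conversions, 44−3=41 bounces.
Subtract the first batch: 7−4=3 conversions and 41−15=26 bounces.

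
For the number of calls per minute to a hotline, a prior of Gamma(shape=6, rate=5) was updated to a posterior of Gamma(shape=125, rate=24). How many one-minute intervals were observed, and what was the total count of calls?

n = 19 one-minute intervals with total 119 calls

A Gamma(α, β) prior (rate parametrization) on a Poisson rate with n observations summing to S gives posterior Gamma(α+S, β+n).
Matching: Σxᵢ = 125 − 6 = 119 and n = 24 − 5 = 19.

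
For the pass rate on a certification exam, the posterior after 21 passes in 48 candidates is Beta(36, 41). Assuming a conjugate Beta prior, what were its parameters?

Beta(15, 14)

A Beta(α, β) prior with s successes and f failures in binomial data gives a Beta(α+s, β+f) posterior.
Subtract the data counts: 36−21=15, 41−27=14.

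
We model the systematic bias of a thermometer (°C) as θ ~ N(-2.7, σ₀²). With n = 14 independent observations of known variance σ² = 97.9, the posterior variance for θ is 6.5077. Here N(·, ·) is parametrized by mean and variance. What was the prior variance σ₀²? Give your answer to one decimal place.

Posterior precision equals prior precision plus data precision: 1/σ_n² = 1/σ₀² + n/σ².
So 1/σ₀² = 1/6.5077 − 14/97.9 = 0.153664 − 0.143003 = 0.010661.
Hence σ₀² = 1/0.010661 ≈ 93.8.

σ₀² = 93.8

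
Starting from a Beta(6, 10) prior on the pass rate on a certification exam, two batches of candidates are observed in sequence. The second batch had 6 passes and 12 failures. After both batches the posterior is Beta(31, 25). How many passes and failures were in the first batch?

Sequential conjugate updates are equivalent to a single update on the pooled data, so total successes = posterior α − prior α and total failures = posterior β − prior β.
Total across both batches: 31−6=25 passes, 25−10=15 failures.
Subtract the second batch: 25−6=19 passes and 15−12=3 failures.

19 passes and 3 failures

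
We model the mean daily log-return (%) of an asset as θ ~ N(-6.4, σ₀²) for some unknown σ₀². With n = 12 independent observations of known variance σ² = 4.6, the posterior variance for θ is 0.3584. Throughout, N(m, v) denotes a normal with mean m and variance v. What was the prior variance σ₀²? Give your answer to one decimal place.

σ₀² = 5.5

For the Normal–Normal model with known σ², precisions add: τ_n = τ₀ + n/σ².
So 1/σ₀² = 1/0.3584 − 12/4.6 = 2.790179 − 2.608696 = 0.181483.
Hence σ₀² = 1/0.181483 ≈ 5.5.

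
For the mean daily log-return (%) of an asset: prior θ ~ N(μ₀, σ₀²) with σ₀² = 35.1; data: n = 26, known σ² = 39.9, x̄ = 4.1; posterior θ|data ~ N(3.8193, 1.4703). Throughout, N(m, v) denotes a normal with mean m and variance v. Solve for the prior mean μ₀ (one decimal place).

With known observation variance, the Normal–Normal posterior has precision τ_n = τ₀ + n/σ² and mean μ_n = (τ₀μ₀ + (n/σ²)x̄)/τ_n.
Here τ₀ = 1/35.1 = 0.028490 and τ_data = 26/39.9 = 0.651629, so τ_n = 0.680119.
Rearranging for μ₀: μ₀ = (μ_n·τ_n − τ_data·x̄)/τ₀ = (3.8193·0.680119 − 0.651629·4.1) / 0.028490 = -0.074100/0.028490 ≈ -2.6.

μ₀ = -2.6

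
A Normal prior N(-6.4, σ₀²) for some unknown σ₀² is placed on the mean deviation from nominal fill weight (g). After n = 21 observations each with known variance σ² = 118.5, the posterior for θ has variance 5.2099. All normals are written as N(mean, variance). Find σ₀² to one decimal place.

Posterior precision equals prior precision plus data precision: 1/σ_n² = 1/σ₀² + n/σ².
So 1/σ₀² = 1/5.2099 − 21/118.5 = 0.191942 − 0.177215 = 0.014727.
Hence σ₀² = 1/0.014727 ≈ 67.9.

σ₀² = 67.9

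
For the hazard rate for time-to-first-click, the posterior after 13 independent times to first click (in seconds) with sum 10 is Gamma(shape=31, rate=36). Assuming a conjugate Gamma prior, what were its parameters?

Gamma(shape=18, rate=26)

For an exponential likelihood with a Gamma(α, β) prior on the rate, n observations with total T give posterior Gamma(α+n, β+T).
So α = 31 − 13 = 18 and β = 36 − 10 = 26.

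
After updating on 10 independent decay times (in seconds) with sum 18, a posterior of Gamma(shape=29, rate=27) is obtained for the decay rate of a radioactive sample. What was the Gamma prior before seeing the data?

For an exponential likelihood with a Gamma(α, β) prior on the rate, n observations with total T give posterior Gamma(α+n, β+T).
So α = 29 − 10 = 19 and β = 27 − 18 = 9.

Gamma(shape=19, rate=9)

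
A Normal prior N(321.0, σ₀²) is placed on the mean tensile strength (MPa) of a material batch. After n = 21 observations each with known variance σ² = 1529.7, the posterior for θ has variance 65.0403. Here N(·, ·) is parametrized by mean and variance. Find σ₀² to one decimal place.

For the Normal–Normal model with known σ², precisions add: τ_n = τ₀ + n/σ².
So 1/σ₀² = 1/65.0403 − 21/1529.7 = 0.015375 − 0.013728 = 0.001647.
Hence σ₀² = 1/0.001647 ≈ 607.2.

σ₀² = 607.2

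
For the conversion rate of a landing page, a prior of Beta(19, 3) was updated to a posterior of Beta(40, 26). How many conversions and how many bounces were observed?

21 conversions and 23 bounces

Under Beta–binomial conjugacy the posterior parameters are (a+s, b+f).
Match parameters: s=40−19=21, f=26−3=23.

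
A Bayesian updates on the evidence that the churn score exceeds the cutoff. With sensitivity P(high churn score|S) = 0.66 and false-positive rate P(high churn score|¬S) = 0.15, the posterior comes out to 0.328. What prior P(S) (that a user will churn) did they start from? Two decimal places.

P(S) = 0.10

Bayes' rule in odds form gives O(S|E) = O(S)·[P(E|S)/P(E|¬S)], hence O(S) = O(S|E)/LR.
Posterior odds = 0.328/(1−0.328) = 0.4881. LR = 0.66/0.15 = 4.4000.
Prior odds = 0.4881/4.4000 = 0.1109, so P(S) = 0.1109/(1+0.1109) ≈ 0.10.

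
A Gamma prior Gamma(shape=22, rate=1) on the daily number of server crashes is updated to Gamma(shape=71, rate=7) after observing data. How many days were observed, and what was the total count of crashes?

n = 6 days with total 49 crashes

Gamma–Poisson conjugacy: posterior shape = α + Σxᵢ, posterior rate = β + n.
Matching: Σxᵢ = 71 − 22 = 49 and n = 7 − 1 = 6.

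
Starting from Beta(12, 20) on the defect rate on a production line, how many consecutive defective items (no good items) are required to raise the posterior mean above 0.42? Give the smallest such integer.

k = 3

After k defective items and 0 good items the posterior is Beta(12+k, 20), with mean (12+k)/(12+20+k).
Set (12+k)/(32+k) > 0.42 and solve: k > (0.42·32 − 12)/(1 − 0.42) = 2.483.
The smallest integer exceeding 2.483 is 3.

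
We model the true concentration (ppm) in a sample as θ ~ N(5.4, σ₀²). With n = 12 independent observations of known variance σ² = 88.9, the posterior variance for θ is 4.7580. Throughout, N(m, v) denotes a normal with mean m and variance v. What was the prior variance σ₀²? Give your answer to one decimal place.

Posterior precision equals prior precision plus data precision: 1/σ_n² = 1/σ₀² + n/σ².
So 1/σ₀² = 1/4.7580 − 12/88.9 = 0.210172 − 0.134983 = 0.075189.
Hence σ₀² = 1/0.075189 ≈ 13.3.

σ₀² = 13.3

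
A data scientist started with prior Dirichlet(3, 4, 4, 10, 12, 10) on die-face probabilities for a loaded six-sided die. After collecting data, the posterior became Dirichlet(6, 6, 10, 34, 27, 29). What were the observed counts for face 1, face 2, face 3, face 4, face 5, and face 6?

counts (3, 2, 6, 24, 15, 19)

For a Dirichlet(α) prior with multinomial counts c, the posterior is Dirichlet(α + c) componentwise.
Counts are posterior − prior componentwise: 6−3=3, 6−4=2, 10−4=6, 34−10=24, 27−12=15, 29−10=19.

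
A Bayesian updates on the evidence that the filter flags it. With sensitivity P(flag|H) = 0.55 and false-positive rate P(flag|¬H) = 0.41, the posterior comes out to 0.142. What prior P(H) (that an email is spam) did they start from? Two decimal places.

In odds form, posterior odds = prior odds × likelihood ratio, so prior odds = posterior odds ÷ LR.
Posterior odds = 0.142/(1−0.142) = 0.1655. LR = 0.55/0.41 = 1.3415.
Prior odds = 0.1655/1.3415 = 0.1234, so P(H) = 0.1234/(1+0.1234) ≈ 0.11.

P(H) = 0.11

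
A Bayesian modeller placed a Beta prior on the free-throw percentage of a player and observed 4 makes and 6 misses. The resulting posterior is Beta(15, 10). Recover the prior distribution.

A Beta(a, b) prior with s successes and f failures in binomial data gives a Beta(a+s, b+f) posterior.
So a = 15 − 4 = 11 and b = 10 − 6 = 4.

Beta(11, 4)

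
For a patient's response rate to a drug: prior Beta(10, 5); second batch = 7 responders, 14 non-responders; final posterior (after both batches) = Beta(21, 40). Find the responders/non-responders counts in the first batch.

Because Beta–binomial updating is additive in the counts, the combined data contributed (α_post−α_prior, β_post−β_prior) successes and failures.
Total across both batches: 21−10=11 responders, 40−5=35 non-responders.
Subtract the second batch: 11−7=4 responders and 35−14=21 non-responders.

4 responders and 21 non-responders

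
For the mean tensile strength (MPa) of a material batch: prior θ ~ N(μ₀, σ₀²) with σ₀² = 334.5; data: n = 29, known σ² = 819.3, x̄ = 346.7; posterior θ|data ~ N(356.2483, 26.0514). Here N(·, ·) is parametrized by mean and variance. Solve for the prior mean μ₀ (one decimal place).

μ₀ = 469.3

The posterior mean is a precision-weighted average: μ_n = (τ₀μ₀ + τ_data·x̄)/(τ₀+τ_data), with τ₀=1/σ₀² and τ_data=n/σ².
Here τ₀ = 1/334.5 = 0.002990 and τ_data = 29/819.3 = 0.035396, so τ_n = 0.038386.
Rearranging for μ₀: μ₀ = (μ_n·τ_n − τ_data·x̄)/τ₀ = (356.2483·0.038386 − 0.035396·346.7) / 0.002990 = 1.403154/0.002990 ≈ 469.3.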